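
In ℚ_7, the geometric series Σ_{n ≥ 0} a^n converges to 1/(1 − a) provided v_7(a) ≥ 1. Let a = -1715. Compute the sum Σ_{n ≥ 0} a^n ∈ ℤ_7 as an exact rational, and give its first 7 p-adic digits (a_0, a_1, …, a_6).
Σ a^n = 1/(1 − a) = 1/1716;  first 7 digits = (1, 0, 0, 2, 6, 6, 3)

v_7(a) = 3 ≥ 1, so the series converges in ℤ_7 to 1/(1 − a) = 1/(1 − (-1715)) = 1/1716. Expand this rational in ℤ_7: compute digits iteratively via d_i = x_i mod 7, x_{i+1} = (x_i − d_i)/7. The first 7 digits are (1, 0, 0, 2, 6, 6, 3).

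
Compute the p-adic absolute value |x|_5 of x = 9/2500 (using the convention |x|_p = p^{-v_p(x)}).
|9/2500|_5 = 625

Step 1 — compute v_5(x) by factoring powers of 5 out of the numerator and denominator: v_5(9/2500) = -4. Step 2 — apply |x|_p = p^{-v_p(x)} = 5^{4} = 625.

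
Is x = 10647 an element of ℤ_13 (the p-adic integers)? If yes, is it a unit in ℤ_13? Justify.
x ∈ ℤ_13 but not a unit; v_13(x) = 2 > 0

ℤ_13 = {x ∈ ℚ_13 : v_13(x) ≥ 0} and ℤ_13^× = {x ∈ ℤ_13 : v_13(x) = 0}. Here v_13(10647) = v_13(num) − v_13(den) = 2; compare against these criteria.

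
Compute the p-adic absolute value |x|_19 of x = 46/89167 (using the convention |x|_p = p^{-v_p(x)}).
|46/89167|_19 = 6859

Step 1 — compute v_19(x) by factoring powers of 19 out of the numerator and denominator: v_19(46/89167) = -3. Step 2 — apply |x|_p = p^{-v_p(x)} = 19^{3} = 6859.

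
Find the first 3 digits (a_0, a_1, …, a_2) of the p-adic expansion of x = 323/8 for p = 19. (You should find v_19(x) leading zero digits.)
(a_0, …, a_2) = (0, 14, 16)

v_19(323/8) = 1, so a_0 = ... = a_0 = 0. Factor out: x = 19^1 · u with u = 17/8 a unit in ℤ_19. Expand u iteratively via a_{v+i} = u_i mod 19, u_{i+1} = (u_i − a_{v+i})/19:
  u_0 = 17/8;  a_1 = 14;  u_1 = (u_0 − 14)/19 = -5/8
  u_1 = -5/8;  a_2 = 16;  u_2 = (u_1 − 16)/19 = -7/8
Digits: (0, 14, 16).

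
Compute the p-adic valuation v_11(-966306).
v_11(-966306) = 5

v_11(n) is the largest exponent k such that 11^k divides n. Factor out: -966306 = -11^5 · 6. (Sign doesn't affect v_p.) So v_11(-966306) = 5.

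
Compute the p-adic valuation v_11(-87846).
v_11(-87846) = 4

v_11(n) is the largest exponent k such that 11^k divides n. Factor out: -87846 = -11^4 · 6. (Sign doesn't affect v_p.) So v_11(-87846) = 4.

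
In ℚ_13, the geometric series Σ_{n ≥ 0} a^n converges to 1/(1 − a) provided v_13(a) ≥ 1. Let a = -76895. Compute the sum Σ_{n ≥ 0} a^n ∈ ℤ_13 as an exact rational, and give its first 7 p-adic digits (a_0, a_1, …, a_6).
Σ a^n = 1/(1 − a) = 1/76896;  first 7 digits = (1, 0, 0, 4, 10, 12, 2)

v_13(a) = 3 ≥ 1, so the series converges in ℤ_13 to 1/(1 − a) = 1/(1 − (-76895)) = 1/76896. Expand this rational in ℤ_13: compute digits iteratively via d_i = x_i mod 13, x_{i+1} = (x_i − d_i)/13. The first 7 digits are (1, 0, 0, 4, 10, 12, 2).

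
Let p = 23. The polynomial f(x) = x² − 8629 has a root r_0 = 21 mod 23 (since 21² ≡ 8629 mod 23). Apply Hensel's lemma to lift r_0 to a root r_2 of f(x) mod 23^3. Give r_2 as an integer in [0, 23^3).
r_2 = 9083 (mod 12167)

Hensel's recurrence: r_{i+1} = r_i − f(r_i)·(f′(r_i))^{-1} mod 23^{i+2}, with f′(x) = 2x. Iterate:
  r_0 = 21 (mod 23)
  r_1 = 90 (mod 529)
  r_2 = 9083 (mod 12167)
Final: r_2 = 9083, and one checks f(r_2) ≡ 0 mod 23^3.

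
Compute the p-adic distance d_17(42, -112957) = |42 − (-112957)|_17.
d_17(42, -112957) = 1/4913

Step 1 — x − y = 42 − (-112957) = 112999. Step 2 — v_17(112999) = 3 (factor: 112999 = (17^3 · 23); the sign does not affect v_p). Step 3 — |x − y|_17 = 17^{-3} = 1/4913.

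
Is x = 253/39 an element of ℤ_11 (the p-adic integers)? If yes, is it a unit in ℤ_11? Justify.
x ∈ ℤ_11 but not a unit; v_11(x) = 1 > 0

ℤ_11 = {x ∈ ℚ_11 : v_11(x) ≥ 0} and ℤ_11^× = {x ∈ ℤ_11 : v_11(x) = 0}. Here v_11(253/39) = v_11(num) − v_11(den) = 1; compare against these criteria.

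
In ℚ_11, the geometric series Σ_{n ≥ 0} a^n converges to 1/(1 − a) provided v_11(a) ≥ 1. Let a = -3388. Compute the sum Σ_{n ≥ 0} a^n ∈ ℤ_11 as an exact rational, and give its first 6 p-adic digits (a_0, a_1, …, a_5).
Σ a^n = 1/(1 − a) = 1/3389;  first 6 digits = (1, 0, 5, 8, 2, 5)

v_11(a) = 2 ≥ 1, so the series converges in ℤ_11 to 1/(1 − a) = 1/(1 − (-3388)) = 1/3389. Expand this rational in ℤ_11: compute digits iteratively via d_i = x_i mod 11, x_{i+1} = (x_i − d_i)/11. The first 6 digits are (1, 0, 5, 8, 2, 5).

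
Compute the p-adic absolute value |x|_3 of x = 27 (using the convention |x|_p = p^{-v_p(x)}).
|27|_3 = 1/27

Step 1 — compute v_3(x) by factoring powers of 3 out of the numerator and denominator: v_3(27) = 3. Step 2 — apply |x|_p = p^{-v_p(x)} = 3^{-3} = 1/27.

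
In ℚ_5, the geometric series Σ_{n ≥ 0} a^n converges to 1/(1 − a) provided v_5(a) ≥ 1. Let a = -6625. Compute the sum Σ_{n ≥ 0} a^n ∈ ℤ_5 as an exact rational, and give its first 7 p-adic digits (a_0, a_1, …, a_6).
Σ a^n = 1/(1 − a) = 1/6626;  first 7 digits = (1, 0, 0, 2, 4, 2, 3)

v_5(a) = 3 ≥ 1, so the series converges in ℤ_5 to 1/(1 − a) = 1/(1 − (-6625)) = 1/6626. Expand this rational in ℤ_5: compute digits iteratively via d_i = x_i mod 5, x_{i+1} = (x_i − d_i)/5. The first 7 digits are (1, 0, 0, 2, 4, 2, 3).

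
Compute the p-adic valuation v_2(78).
v_2(78) = 1

v_2(n) is the largest exponent k such that 2^k divides n. Factor out: 78 = 2^1 · 39. (Sign doesn't affect v_p.) So v_2(78) = 1.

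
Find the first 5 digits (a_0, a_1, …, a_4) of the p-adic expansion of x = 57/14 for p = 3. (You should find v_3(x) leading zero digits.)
(a_0, …, a_4) = (0, 2, 0, 1, 2)

v_3(57/14) = 1, so a_0 = ... = a_0 = 0. Factor out: x = 3^1 · u with u = 19/14 a unit in ℤ_3. Expand u iteratively via a_{v+i} = u_i mod 3, u_{i+1} = (u_i − a_{v+i})/3:
  u_0 = 19/14;  a_1 = 2;  u_1 = (u_0 − 2)/3 = -3/14
  u_1 = -3/14;  a_2 = 0;  u_2 = (u_1 − 0)/3 = -1/14
  u_2 = -1/14;  a_3 = 1;  u_3 = (u_2 − 1)/3 = -5/14
  u_3 = -5/14;  a_4 = 2;  u_4 = (u_3 − 2)/3 = -11/14
Digits: (0, 2, 0, 1, 2).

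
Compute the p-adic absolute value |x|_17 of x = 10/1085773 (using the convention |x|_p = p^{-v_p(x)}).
|10/1085773|_17 = 83521

Step 1 — compute v_17(x) by factoring powers of 17 out of the numerator and denominator: v_17(10/1085773) = -4. Step 2 — apply |x|_p = p^{-v_p(x)} = 17^{4} = 83521.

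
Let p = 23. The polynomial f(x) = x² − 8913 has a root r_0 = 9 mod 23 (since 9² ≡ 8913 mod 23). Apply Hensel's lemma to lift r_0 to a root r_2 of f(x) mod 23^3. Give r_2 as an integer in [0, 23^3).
r_2 = 7553 (mod 12167)

Hensel's recurrence: r_{i+1} = r_i − f(r_i)·(f′(r_i))^{-1} mod 23^{i+2}, with f′(x) = 2x. Iterate:
  r_0 = 9 (mod 23)
  r_1 = 147 (mod 529)
  r_2 = 7553 (mod 12167)
Final: r_2 = 7553, and one checks f(r_2) ≡ 0 mod 23^3.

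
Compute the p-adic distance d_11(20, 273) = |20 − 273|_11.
d_11(20, 273) = 1/11

Step 1 — x − y = 20 − 273 = -253. Step 2 — v_11(-253) = 1 (factor: -253 = −(11^1 · 23); the sign does not affect v_p). Step 3 — |x − y|_11 = 11^{-1} = 1/11.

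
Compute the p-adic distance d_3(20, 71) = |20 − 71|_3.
d_3(20, 71) = 1/3

Step 1 — x − y = 20 − 71 = -51. Step 2 — v_3(-51) = 1 (factor: -51 = −(3^1 · 17); the sign does not affect v_p). Step 3 — |x − y|_3 = 3^{-1} = 1/3.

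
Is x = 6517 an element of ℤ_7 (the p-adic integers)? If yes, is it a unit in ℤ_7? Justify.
x ∈ ℤ_7 but not a unit; v_7(x) = 3 > 0

ℤ_7 = {x ∈ ℚ_7 : v_7(x) ≥ 0} and ℤ_7^× = {x ∈ ℤ_7 : v_7(x) = 0}. Here v_7(6517) = v_7(num) − v_7(den) = 3; compare against these criteria.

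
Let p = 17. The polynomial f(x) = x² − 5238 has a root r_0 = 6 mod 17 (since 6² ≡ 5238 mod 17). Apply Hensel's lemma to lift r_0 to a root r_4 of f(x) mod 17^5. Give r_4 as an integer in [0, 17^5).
r_4 = 960931 (mod 1419857)

Hensel's recurrence: r_{i+1} = r_i − f(r_i)·(f′(r_i))^{-1} mod 17^{i+2}, with f′(x) = 2x. Iterate:
  r_0 = 6 (mod 17)
  r_1 = 6 (mod 289)
  r_2 = 2896 (mod 4913)
  r_3 = 42200 (mod 83521)
  r_4 = 960931 (mod 1419857)
Final: r_4 = 960931, and one checks f(r_4) ≡ 0 mod 17^5.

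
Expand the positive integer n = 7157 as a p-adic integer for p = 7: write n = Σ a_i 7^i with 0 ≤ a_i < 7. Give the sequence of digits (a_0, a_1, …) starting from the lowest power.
(a_0, a_1, …) = (3, 0, 6, 6, 2)

Repeated division by 7 gives the digits low-to-high: 7157 = 3 + 6·7^2 + 6·7^3 + 2·7^4. Digit sequence: (3, 0, 6, 6, 2).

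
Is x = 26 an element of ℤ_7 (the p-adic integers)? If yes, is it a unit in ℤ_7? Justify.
x ∈ ℤ_7^× (unit); v_7(x) = 0

ℤ_7 = {x ∈ ℚ_7 : v_7(x) ≥ 0} and ℤ_7^× = {x ∈ ℤ_7 : v_7(x) = 0}. Here v_7(26) = v_7(num) − v_7(den) = 0; compare against these criteria.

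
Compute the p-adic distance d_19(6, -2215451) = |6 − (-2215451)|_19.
d_19(6, -2215451) = 1/130321

Step 1 — x − y = 6 − (-2215451) = 2215457. Step 2 — v_19(2215457) = 4 (factor: 2215457 = (19^4 · 17); the sign does not affect v_p). Step 3 — |x − y|_19 = 19^{-4} = 1/130321.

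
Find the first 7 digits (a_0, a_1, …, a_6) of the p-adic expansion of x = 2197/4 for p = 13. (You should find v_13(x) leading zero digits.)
(a_0, …, a_6) = (0, 0, 0, 10, 9, 9, 9)

v_13(2197/4) = 3, so a_0 = ... = a_2 = 0. Factor out: x = 13^3 · u with u = 1/4 a unit in ℤ_13. Expand u iteratively via a_{v+i} = u_i mod 13, u_{i+1} = (u_i − a_{v+i})/13:
  u_0 = 1/4;  a_3 = 10;  u_1 = (u_0 − 10)/13 = -3/4
  u_1 = -3/4;  a_4 = 9;  u_2 = (u_1 − 9)/13 = -3/4
  u_2 = -3/4;  a_5 = 9;  u_3 = (u_2 − 9)/13 = -3/4
  u_3 = -3/4;  a_6 = 9;  u_4 = (u_3 − 9)/13 = -3/4
Digits: (0, 0, 0, 10, 9, 9, 9).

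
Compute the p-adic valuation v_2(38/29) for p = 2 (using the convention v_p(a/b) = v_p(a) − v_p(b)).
v_2(38/29) = 1

Factor powers of 2 from the numerator and denominator of the reduced fraction: 38 = 2^1 · 19 and 29 = 2^0 · 29. Apply v_p(a/b) = v_p(a) − v_p(b): v_2(38/29) = 1 − 0 = 1.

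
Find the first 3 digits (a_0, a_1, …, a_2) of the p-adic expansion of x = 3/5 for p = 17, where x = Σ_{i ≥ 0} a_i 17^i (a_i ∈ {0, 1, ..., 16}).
(a_0, …, a_2) = (4, 10, 13)

v_17(3/5) = 0 (numerator and denominator both coprime to 17), so x ∈ ℤ_17^×. Compute digits iteratively via a_i = x_i mod 17, x_{i+1} = (x_i − a_i)/17, with x_0 = x:
  x_0 = 3/5;  a_0 = 4;  x_1 = (x_0 − 4)/17 = -1/5
  x_1 = -1/5;  a_1 = 10;  x_2 = (x_1 − 10)/17 = -3/5
  x_2 = -3/5;  a_2 = 13;  x_3 = (x_2 − 13)/17 = -4/5
Digits: (4, 10, 13).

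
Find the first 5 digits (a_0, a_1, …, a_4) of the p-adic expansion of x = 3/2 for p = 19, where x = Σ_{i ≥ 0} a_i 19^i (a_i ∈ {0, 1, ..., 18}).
(a_0, …, a_4) = (11, 9, 9, 9, 9)

v_19(3/2) = 0 (numerator and denominator both coprime to 19), so x ∈ ℤ_19^×. Compute digits iteratively via a_i = x_i mod 19, x_{i+1} = (x_i − a_i)/19, with x_0 = x:
  x_0 = 3/2;  a_0 = 11;  x_1 = (x_0 − 11)/19 = -1/2
  x_1 = -1/2;  a_1 = 9;  x_2 = (x_1 − 9)/19 = -1/2
  x_2 = -1/2;  a_2 = 9;  x_3 = (x_2 − 9)/19 = -1/2
  x_3 = -1/2;  a_3 = 9;  x_4 = (x_3 − 9)/19 = -1/2
  x_4 = -1/2;  a_4 = 9;  x_5 = (x_4 − 9)/19 = -1/2
Digits: (11, 9, 9, 9, 9).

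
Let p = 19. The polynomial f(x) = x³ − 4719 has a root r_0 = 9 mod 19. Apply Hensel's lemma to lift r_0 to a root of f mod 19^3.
r_2 = 6051 (mod 6859)

Hensel: r_{i+1} = r_i − f(r_i)/f′(r_i) mod 19^{i+2}, where f′(x) = 3x². Iterate:
  r_0 = 9 (mod 19)
  r_1 = 275 (mod 361)
  r_2 = 6051 (mod 6859)
Final: r = 6051 with f(r) ≡ 0 mod 19^3.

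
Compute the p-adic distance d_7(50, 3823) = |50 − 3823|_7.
d_7(50, 3823) = 1/343

Step 1 — x − y = 50 − 3823 = -3773. Step 2 — v_7(-3773) = 3 (factor: -3773 = −(7^3 · 11); the sign does not affect v_p). Step 3 — |x − y|_7 = 7^{-3} = 1/343.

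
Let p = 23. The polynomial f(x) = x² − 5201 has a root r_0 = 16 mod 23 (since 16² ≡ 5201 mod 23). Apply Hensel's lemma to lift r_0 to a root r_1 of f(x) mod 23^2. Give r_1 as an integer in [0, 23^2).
r_1 = 154 (mod 529)

Hensel's recurrence: r_{i+1} = r_i − f(r_i)·(f′(r_i))^{-1} mod 23^{i+2}, with f′(x) = 2x. Iterate:
  r_0 = 16 (mod 23)
  r_1 = 154 (mod 529)
Final: r_1 = 154, and one checks f(r_1) ≡ 0 mod 23^2.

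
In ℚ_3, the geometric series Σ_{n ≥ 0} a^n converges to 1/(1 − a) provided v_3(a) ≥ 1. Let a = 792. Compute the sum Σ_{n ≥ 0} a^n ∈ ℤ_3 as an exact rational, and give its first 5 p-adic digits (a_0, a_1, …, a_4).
Σ a^n = 1/(1 − a) = -1/791;  first 5 digits = (1, 0, 1, 2, 1)

v_3(a) = 2 ≥ 1, so the series converges in ℤ_3 to 1/(1 − a) = 1/(1 − 792) = -1/791. Expand this rational in ℤ_3: compute digits iteratively via d_i = x_i mod 3, x_{i+1} = (x_i − d_i)/3. The first 5 digits are (1, 0, 1, 2, 1).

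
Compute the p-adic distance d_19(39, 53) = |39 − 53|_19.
d_19(39, 53) = 1

Step 1 — x − y = 39 − 53 = -14. Step 2 — v_19(-14) = 0 (factor: -14 = −(19^0 · 14); the sign does not affect v_p). Step 3 — |x − y|_19 = 19^{0} = 1.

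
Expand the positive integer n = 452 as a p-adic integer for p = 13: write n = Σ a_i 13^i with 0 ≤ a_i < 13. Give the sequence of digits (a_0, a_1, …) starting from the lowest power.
(a_0, a_1, …) = (10, 8, 2)

Repeated division by 13 gives the digits low-to-high: 452 = 10 + 8·13^1 + 2·13^2. Digit sequence: (10, 8, 2).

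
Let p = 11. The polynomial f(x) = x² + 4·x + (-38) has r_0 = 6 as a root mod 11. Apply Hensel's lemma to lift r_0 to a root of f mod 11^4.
r_3 = 5374 (mod 14641)

Hensel: r_{i+1} = r_i − f(r_i)·(f′(r_i))^{-1} mod 11^{i+2}, f′(x) = 2x + 4. Iterate:
  r_0 = 6 (mod 11)
  r_1 = 50 (mod 121)
  r_2 = 50 (mod 1331)
  r_3 = 5374 (mod 14641)
Final: r = 5374 satisfies f(r) ≡ 0 mod 11^4.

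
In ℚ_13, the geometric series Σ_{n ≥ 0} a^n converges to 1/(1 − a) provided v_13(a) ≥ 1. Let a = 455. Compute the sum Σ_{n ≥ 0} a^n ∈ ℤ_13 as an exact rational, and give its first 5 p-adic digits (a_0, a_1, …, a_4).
Σ a^n = 1/(1 − a) = -1/454;  first 5 digits = (1, 9, 5, 4, 12)

v_13(a) = 1 ≥ 1, so the series converges in ℤ_13 to 1/(1 − a) = 1/(1 − 455) = -1/454. Expand this rational in ℤ_13: compute digits iteratively via d_i = x_i mod 13, x_{i+1} = (x_i − d_i)/13. The first 5 digits are (1, 9, 5, 4, 12).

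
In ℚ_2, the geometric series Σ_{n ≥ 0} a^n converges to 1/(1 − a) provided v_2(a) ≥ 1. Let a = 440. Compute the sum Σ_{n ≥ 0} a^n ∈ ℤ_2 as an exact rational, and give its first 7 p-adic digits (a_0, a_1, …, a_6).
Σ a^n = 1/(1 − a) = -1/439;  first 7 digits = (1, 0, 0, 1, 1, 1, 1)

v_2(a) = 3 ≥ 1, so the series converges in ℤ_2 to 1/(1 − a) = 1/(1 − 440) = -1/439. Expand this rational in ℤ_2: compute digits iteratively via d_i = x_i mod 2, x_{i+1} = (x_i − d_i)/2. The first 7 digits are (1, 0, 0, 1, 1, 1, 1).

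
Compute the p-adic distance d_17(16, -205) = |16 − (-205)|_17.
d_17(16, -205) = 1/17

Step 1 — x − y = 16 − (-205) = 221. Step 2 — v_17(221) = 1 (factor: 221 = (17^1 · 13); the sign does not affect v_p). Step 3 — |x − y|_17 = 17^{-1} = 1/17.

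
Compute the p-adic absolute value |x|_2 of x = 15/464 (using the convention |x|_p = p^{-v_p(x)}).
|15/464|_2 = 16

Step 1 — compute v_2(x) by factoring powers of 2 out of the numerator and denominator: v_2(15/464) = -4. Step 2 — apply |x|_p = p^{-v_p(x)} = 2^{4} = 16.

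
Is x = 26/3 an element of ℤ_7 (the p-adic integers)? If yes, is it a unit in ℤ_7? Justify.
x ∈ ℤ_7^× (unit); v_7(x) = 0

ℤ_7 = {x ∈ ℚ_7 : v_7(x) ≥ 0} and ℤ_7^× = {x ∈ ℤ_7 : v_7(x) = 0}. Here v_7(26/3) = v_7(num) − v_7(den) = 0; compare against these criteria.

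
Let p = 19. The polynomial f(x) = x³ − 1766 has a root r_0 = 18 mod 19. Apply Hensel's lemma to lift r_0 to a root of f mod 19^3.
r_2 = 4559 (mod 6859)

Hensel: r_{i+1} = r_i − f(r_i)/f′(r_i) mod 19^{i+2}, where f′(x) = 3x². Iterate:
  r_0 = 18 (mod 19)
  r_1 = 227 (mod 361)
  r_2 = 4559 (mod 6859)
Final: r = 4559 with f(r) ≡ 0 mod 19^3.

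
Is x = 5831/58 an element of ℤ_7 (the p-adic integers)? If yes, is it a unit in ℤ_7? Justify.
x ∈ ℤ_7 but not a unit; v_7(x) = 3 > 0

ℤ_7 = {x ∈ ℚ_7 : v_7(x) ≥ 0} and ℤ_7^× = {x ∈ ℤ_7 : v_7(x) = 0}. Here v_7(5831/58) = v_7(num) − v_7(den) = 3; compare against these criteria.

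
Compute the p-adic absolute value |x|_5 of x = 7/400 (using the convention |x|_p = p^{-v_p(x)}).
|7/400|_5 = 25

Step 1 — compute v_5(x) by factoring powers of 5 out of the numerator and denominator: v_5(7/400) = -2. Step 2 — apply |x|_p = p^{-v_p(x)} = 5^{2} = 25.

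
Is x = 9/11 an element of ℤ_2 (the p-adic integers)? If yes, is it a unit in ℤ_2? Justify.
x ∈ ℤ_2^× (unit); v_2(x) = 0

ℤ_2 = {x ∈ ℚ_2 : v_2(x) ≥ 0} and ℤ_2^× = {x ∈ ℤ_2 : v_2(x) = 0}. Here v_2(9/11) = v_2(num) − v_2(den) = 0; compare against these criteria.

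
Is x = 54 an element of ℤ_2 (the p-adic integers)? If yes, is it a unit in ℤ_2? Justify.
x ∈ ℤ_2 but not a unit; v_2(x) = 1 > 0

ℤ_2 = {x ∈ ℚ_2 : v_2(x) ≥ 0} and ℤ_2^× = {x ∈ ℤ_2 : v_2(x) = 0}. Here v_2(54) = v_2(num) − v_2(den) = 1; compare against these criteria.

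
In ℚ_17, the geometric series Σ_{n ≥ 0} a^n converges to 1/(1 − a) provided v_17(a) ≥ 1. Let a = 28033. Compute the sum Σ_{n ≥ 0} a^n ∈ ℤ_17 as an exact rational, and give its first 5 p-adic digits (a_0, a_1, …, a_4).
Σ a^n = 1/(1 − a) = -1/28032;  first 5 digits = (1, 0, 12, 5, 8)

v_17(a) = 2 ≥ 1, so the series converges in ℤ_17 to 1/(1 − a) = 1/(1 − 28033) = -1/28032. Expand this rational in ℤ_17: compute digits iteratively via d_i = x_i mod 17, x_{i+1} = (x_i − d_i)/17. The first 5 digits are (1, 0, 12, 5, 8).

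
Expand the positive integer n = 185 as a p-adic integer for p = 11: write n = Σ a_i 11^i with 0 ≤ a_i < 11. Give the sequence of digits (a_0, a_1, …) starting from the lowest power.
(a_0, a_1, …) = (9, 5, 1)

Repeated division by 11 gives the digits low-to-high: 185 = 9 + 5·11^1 + 1·11^2. Digit sequence: (9, 5, 1).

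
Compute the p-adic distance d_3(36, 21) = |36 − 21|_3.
d_3(36, 21) = 1/3

Step 1 — x − y = 36 − 21 = 15. Step 2 — v_3(15) = 1 (factor: 15 = (3^1 · 5); the sign does not affect v_p). Step 3 — |x − y|_3 = 3^{-1} = 1/3.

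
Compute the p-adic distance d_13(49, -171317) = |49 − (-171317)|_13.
d_13(49, -171317) = 1/28561

Step 1 — x − y = 49 − (-171317) = 171366. Step 2 — v_13(171366) = 4 (factor: 171366 = (13^4 · 6); the sign does not affect v_p). Step 3 — |x − y|_13 = 13^{-4} = 1/28561.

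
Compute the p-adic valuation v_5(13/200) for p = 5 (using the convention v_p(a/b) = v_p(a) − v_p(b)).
v_5(13/200) = -2

Factor powers of 5 from the numerator and denominator of the reduced fraction: 13 = 5^0 · 13 and 200 = 5^2 · 8. Apply v_p(a/b) = v_p(a) − v_p(b): v_5(13/200) = 0 − 2 = -2.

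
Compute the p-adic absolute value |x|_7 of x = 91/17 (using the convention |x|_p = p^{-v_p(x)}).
|91/17|_7 = 1/7

Step 1 — compute v_7(x) by factoring powers of 7 out of the numerator and denominator: v_7(91/17) = 1. Step 2 — apply |x|_p = p^{-v_p(x)} = 7^{-1} = 1/7.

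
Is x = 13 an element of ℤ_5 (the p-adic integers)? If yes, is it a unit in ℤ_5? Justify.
x ∈ ℤ_5^× (unit); v_5(x) = 0

ℤ_5 = {x ∈ ℚ_5 : v_5(x) ≥ 0} and ℤ_5^× = {x ∈ ℤ_5 : v_5(x) = 0}. Here v_5(13) = v_5(num) − v_5(den) = 0; compare against these criteria.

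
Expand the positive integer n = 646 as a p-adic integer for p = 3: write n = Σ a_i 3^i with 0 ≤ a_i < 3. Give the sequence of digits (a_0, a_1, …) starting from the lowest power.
(a_0, a_1, …) = (1, 2, 2, 2, 1, 2)

Repeated division by 3 gives the digits low-to-high: 646 = 1 + 2·3^1 + 2·3^2 + 2·3^3 + 1·3^4 + 2·3^5. Digit sequence: (1, 2, 2, 2, 1, 2).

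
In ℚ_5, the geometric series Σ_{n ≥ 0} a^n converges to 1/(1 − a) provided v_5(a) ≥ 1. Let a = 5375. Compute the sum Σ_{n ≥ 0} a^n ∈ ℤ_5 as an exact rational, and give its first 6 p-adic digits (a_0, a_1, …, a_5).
Σ a^n = 1/(1 − a) = -1/5374;  first 6 digits = (1, 0, 0, 3, 3, 1)

v_5(a) = 3 ≥ 1, so the series converges in ℤ_5 to 1/(1 − a) = 1/(1 − 5375) = -1/5374. Expand this rational in ℤ_5: compute digits iteratively via d_i = x_i mod 5, x_{i+1} = (x_i − d_i)/5. The first 6 digits are (1, 0, 0, 3, 3, 1).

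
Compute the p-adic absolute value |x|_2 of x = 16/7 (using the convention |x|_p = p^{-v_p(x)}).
|16/7|_2 = 1/16

Step 1 — compute v_2(x) by factoring powers of 2 out of the numerator and denominator: v_2(16/7) = 4. Step 2 — apply |x|_p = p^{-v_p(x)} = 2^{-4} = 1/16.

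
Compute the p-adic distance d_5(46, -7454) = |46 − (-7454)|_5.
d_5(46, -7454) = 1/625

Step 1 — x − y = 46 − (-7454) = 7500. Step 2 — v_5(7500) = 4 (factor: 7500 = (5^4 · 12); the sign does not affect v_p). Step 3 — |x − y|_5 = 5^{-4} = 1/625.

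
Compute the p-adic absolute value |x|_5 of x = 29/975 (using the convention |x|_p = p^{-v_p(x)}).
|29/975|_5 = 25

Step 1 — compute v_5(x) by factoring powers of 5 out of the numerator and denominator: v_5(29/975) = -2. Step 2 — apply |x|_p = p^{-v_p(x)} = 5^{2} = 25.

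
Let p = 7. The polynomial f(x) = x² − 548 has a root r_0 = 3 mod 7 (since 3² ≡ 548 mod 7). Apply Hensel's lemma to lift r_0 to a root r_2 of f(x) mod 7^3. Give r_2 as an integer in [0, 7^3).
r_2 = 150 (mod 343)

Hensel's recurrence: r_{i+1} = r_i − f(r_i)·(f′(r_i))^{-1} mod 7^{i+2}, with f′(x) = 2x. Iterate:
  r_0 = 3 (mod 7)
  r_1 = 3 (mod 49)
  r_2 = 150 (mod 343)
Final: r_2 = 150, and one checks f(r_2) ≡ 0 mod 7^3.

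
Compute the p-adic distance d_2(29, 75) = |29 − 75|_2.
d_2(29, 75) = 1/2

Step 1 — x − y = 29 − 75 = -46. Step 2 — v_2(-46) = 1 (factor: -46 = −(2^1 · 23); the sign does not affect v_p). Step 3 — |x − y|_2 = 2^{-1} = 1/2.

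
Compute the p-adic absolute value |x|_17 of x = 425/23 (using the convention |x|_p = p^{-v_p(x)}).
|425/23|_17 = 1/17

Step 1 — compute v_17(x) by factoring powers of 17 out of the numerator and denominator: v_17(425/23) = 1. Step 2 — apply |x|_p = p^{-v_p(x)} = 17^{-1} = 1/17.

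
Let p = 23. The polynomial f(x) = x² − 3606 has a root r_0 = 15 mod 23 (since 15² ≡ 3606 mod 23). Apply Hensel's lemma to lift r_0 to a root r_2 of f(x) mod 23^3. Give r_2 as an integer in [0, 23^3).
r_2 = 2085 (mod 12167)

Hensel's recurrence: r_{i+1} = r_i − f(r_i)·(f′(r_i))^{-1} mod 23^{i+2}, with f′(x) = 2x. Iterate:
  r_0 = 15 (mod 23)
  r_1 = 498 (mod 529)
  r_2 = 2085 (mod 12167)
Final: r_2 = 2085, and one checks f(r_2) ≡ 0 mod 23^3.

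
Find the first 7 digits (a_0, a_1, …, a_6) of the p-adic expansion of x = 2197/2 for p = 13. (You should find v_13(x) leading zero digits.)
(a_0, …, a_6) = (0, 0, 0, 7, 6, 6, 6)

v_13(2197/2) = 3, so a_0 = ... = a_2 = 0. Factor out: x = 13^3 · u with u = 1/2 a unit in ℤ_13. Expand u iteratively via a_{v+i} = u_i mod 13, u_{i+1} = (u_i − a_{v+i})/13:
  u_0 = 1/2;  a_3 = 7;  u_1 = (u_0 − 7)/13 = -1/2
  u_1 = -1/2;  a_4 = 6;  u_2 = (u_1 − 6)/13 = -1/2
  u_2 = -1/2;  a_5 = 6;  u_3 = (u_2 − 6)/13 = -1/2
  u_3 = -1/2;  a_6 = 6;  u_4 = (u_3 − 6)/13 = -1/2
Digits: (0, 0, 0, 7, 6, 6, 6).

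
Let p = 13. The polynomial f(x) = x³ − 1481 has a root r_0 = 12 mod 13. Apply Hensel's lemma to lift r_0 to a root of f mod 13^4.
r_3 = 2859 (mod 28561)

Hensel: r_{i+1} = r_i − f(r_i)/f′(r_i) mod 13^{i+2}, where f′(x) = 3x². Iterate:
  r_0 = 12 (mod 13)
  r_1 = 155 (mod 169)
  r_2 = 662 (mod 2197)
  r_3 = 2859 (mod 28561)
Final: r = 2859 with f(r) ≡ 0 mod 13^4.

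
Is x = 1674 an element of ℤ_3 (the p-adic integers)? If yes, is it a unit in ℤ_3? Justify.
x ∈ ℤ_3 but not a unit; v_3(x) = 3 > 0

ℤ_3 = {x ∈ ℚ_3 : v_3(x) ≥ 0} and ℤ_3^× = {x ∈ ℤ_3 : v_3(x) = 0}. Here v_3(1674) = v_3(num) − v_3(den) = 3; compare against these criteria.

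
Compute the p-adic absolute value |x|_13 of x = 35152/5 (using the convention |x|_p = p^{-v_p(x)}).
|35152/5|_13 = 1/2197

Step 1 — compute v_13(x) by factoring powers of 13 out of the numerator and denominator: v_13(35152/5) = 3. Step 2 — apply |x|_p = p^{-v_p(x)} = 13^{-3} = 1/2197.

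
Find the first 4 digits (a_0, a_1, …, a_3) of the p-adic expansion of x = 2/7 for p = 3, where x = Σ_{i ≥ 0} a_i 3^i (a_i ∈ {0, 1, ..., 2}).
(a_0, …, a_3) = (2, 2, 0, 1)

v_3(2/7) = 0 (numerator and denominator both coprime to 3), so x ∈ ℤ_3^×. Compute digits iteratively via a_i = x_i mod 3, x_{i+1} = (x_i − a_i)/3, with x_0 = x:
  x_0 = 2/7;  a_0 = 2;  x_1 = (x_0 − 2)/3 = -4/7
  x_1 = -4/7;  a_1 = 2;  x_2 = (x_1 − 2)/3 = -6/7
  x_2 = -6/7;  a_2 = 0;  x_3 = (x_2 − 0)/3 = -2/7
  x_3 = -2/7;  a_3 = 1;  x_4 = (x_3 − 1)/3 = -3/7
Digits: (2, 2, 0, 1).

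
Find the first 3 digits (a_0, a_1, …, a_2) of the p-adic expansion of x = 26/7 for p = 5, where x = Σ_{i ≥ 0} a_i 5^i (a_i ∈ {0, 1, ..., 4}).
(a_0, …, a_2) = (3, 3, 3)

v_5(26/7) = 0 (numerator and denominator both coprime to 5), so x ∈ ℤ_5^×. Compute digits iteratively via a_i = x_i mod 5, x_{i+1} = (x_i − a_i)/5, with x_0 = x:
  x_0 = 26/7;  a_0 = 3;  x_1 = (x_0 − 3)/5 = 1/7
  x_1 = 1/7;  a_1 = 3;  x_2 = (x_1 − 3)/5 = -4/7
  x_2 = -4/7;  a_2 = 3;  x_3 = (x_2 − 3)/5 = -5/7
Digits: (3, 3, 3).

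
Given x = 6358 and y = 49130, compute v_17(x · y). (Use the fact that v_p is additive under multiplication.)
v_17(312368540) = 5

v_p(x) = 2 (factor: 6358 = 17^2 · 22); v_p(y) = 3 (factor: 49130 = 17^3 · 10). Additivity: v_p(xy) = v_p(x) + v_p(y) = 2 + 3 = 5. (Direct check: xy = 312368540 = 17^5 · (220).)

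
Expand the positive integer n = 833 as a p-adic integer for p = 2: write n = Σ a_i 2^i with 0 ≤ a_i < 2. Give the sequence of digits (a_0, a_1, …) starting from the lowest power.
(a_0, a_1, …) = (1, 0, 0, 0, 0, 0, 1, 0, 1, 1)

Repeated division by 2 gives the digits low-to-high: 833 = 1 + 1·2^6 + 1·2^8 + 1·2^9. Digit sequence: (1, 0, 0, 0, 0, 0, 1, 0, 1, 1).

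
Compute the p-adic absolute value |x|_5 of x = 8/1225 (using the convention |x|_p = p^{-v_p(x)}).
|8/1225|_5 = 25

Step 1 — compute v_5(x) by factoring powers of 5 out of the numerator and denominator: v_5(8/1225) = -2. Step 2 — apply |x|_p = p^{-v_p(x)} = 5^{2} = 25.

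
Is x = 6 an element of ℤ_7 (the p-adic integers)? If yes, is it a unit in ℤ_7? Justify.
x ∈ ℤ_7^× (unit); v_7(x) = 0

ℤ_7 = {x ∈ ℚ_7 : v_7(x) ≥ 0} and ℤ_7^× = {x ∈ ℤ_7 : v_7(x) = 0}. Here v_7(6) = v_7(num) − v_7(den) = 0; compare against these criteria.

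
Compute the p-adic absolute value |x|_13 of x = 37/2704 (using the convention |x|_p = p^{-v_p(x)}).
|37/2704|_13 = 169

Step 1 — compute v_13(x) by factoring powers of 13 out of the numerator and denominator: v_13(37/2704) = -2. Step 2 — apply |x|_p = p^{-v_p(x)} = 13^{2} = 169.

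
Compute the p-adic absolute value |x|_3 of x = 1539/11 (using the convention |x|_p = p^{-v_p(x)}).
|1539/11|_3 = 1/81

Step 1 — compute v_3(x) by factoring powers of 3 out of the numerator and denominator: v_3(1539/11) = 4. Step 2 — apply |x|_p = p^{-v_p(x)} = 3^{-4} = 1/81.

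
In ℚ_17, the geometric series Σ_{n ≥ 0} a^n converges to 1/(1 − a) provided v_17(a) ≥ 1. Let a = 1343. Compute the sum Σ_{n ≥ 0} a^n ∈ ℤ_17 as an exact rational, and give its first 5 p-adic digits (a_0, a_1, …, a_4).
Σ a^n = 1/(1 − a) = -1/1342;  first 5 digits = (1, 11, 6, 15, 8)

v_17(a) = 1 ≥ 1, so the series converges in ℤ_17 to 1/(1 − a) = 1/(1 − 1343) = -1/1342. Expand this rational in ℤ_17: compute digits iteratively via d_i = x_i mod 17, x_{i+1} = (x_i − d_i)/17. The first 5 digits are (1, 11, 6, 15, 8).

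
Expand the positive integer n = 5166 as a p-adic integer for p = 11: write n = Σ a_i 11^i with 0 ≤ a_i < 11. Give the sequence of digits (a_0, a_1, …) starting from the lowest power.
(a_0, a_1, …) = (7, 7, 9, 3)

Repeated division by 11 gives the digits low-to-high: 5166 = 7 + 7·11^1 + 9·11^2 + 3·11^3. Digit sequence: (7, 7, 9, 3).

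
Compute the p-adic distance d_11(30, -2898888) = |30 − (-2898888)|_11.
d_11(30, -2898888) = 1/161051

Step 1 — x − y = 30 − (-2898888) = 2898918. Step 2 — v_11(2898918) = 5 (factor: 2898918 = (11^5 · 18); the sign does not affect v_p). Step 3 — |x − y|_11 = 11^{-5} = 1/161051.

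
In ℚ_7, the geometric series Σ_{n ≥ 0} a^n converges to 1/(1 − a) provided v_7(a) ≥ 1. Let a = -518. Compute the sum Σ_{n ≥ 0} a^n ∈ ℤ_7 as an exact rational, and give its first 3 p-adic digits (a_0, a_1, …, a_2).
Σ a^n = 1/(1 − a) = 1/519;  first 3 digits = (1, 3, 5)

v_7(a) = 1 ≥ 1, so the series converges in ℤ_7 to 1/(1 − a) = 1/(1 − (-518)) = 1/519. Expand this rational in ℤ_7: compute digits iteratively via d_i = x_i mod 7, x_{i+1} = (x_i − d_i)/7. The first 3 digits are (1, 3, 5).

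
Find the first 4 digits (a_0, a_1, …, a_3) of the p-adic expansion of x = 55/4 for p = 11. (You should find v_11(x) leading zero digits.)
(a_0, …, a_3) = (0, 4, 8, 2)

v_11(55/4) = 1, so a_0 = ... = a_0 = 0. Factor out: x = 11^1 · u with u = 5/4 a unit in ℤ_11. Expand u iteratively via a_{v+i} = u_i mod 11, u_{i+1} = (u_i − a_{v+i})/11:
  u_0 = 5/4;  a_1 = 4;  u_1 = (u_0 − 4)/11 = -1/4
  u_1 = -1/4;  a_2 = 8;  u_2 = (u_1 − 8)/11 = -3/4
  u_2 = -3/4;  a_3 = 2;  u_3 = (u_2 − 2)/11 = -1/4
Digits: (0, 4, 8, 2).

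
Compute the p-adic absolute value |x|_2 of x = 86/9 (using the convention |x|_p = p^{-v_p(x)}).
|86/9|_2 = 1/2

Step 1 — compute v_2(x) by factoring powers of 2 out of the numerator and denominator: v_2(86/9) = 1. Step 2 — apply |x|_p = p^{-v_p(x)} = 2^{-1} = 1/2.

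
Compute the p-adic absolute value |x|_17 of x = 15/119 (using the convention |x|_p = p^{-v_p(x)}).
|15/119|_17 = 17

Step 1 — compute v_17(x) by factoring powers of 17 out of the numerator and denominator: v_17(15/119) = -1. Step 2 — apply |x|_p = p^{-v_p(x)} = 17^{1} = 17.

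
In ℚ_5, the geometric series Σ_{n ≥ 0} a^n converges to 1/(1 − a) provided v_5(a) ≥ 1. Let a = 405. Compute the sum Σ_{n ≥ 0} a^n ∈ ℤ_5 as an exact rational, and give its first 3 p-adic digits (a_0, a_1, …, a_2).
Σ a^n = 1/(1 − a) = -1/404;  first 3 digits = (1, 1, 2)

v_5(a) = 1 ≥ 1, so the series converges in ℤ_5 to 1/(1 − a) = 1/(1 − 405) = -1/404. Expand this rational in ℤ_5: compute digits iteratively via d_i = x_i mod 5, x_{i+1} = (x_i − d_i)/5. The first 3 digits are (1, 1, 2).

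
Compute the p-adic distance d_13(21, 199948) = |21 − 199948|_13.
d_13(21, 199948) = 1/28561

Step 1 — x − y = 21 − 199948 = -199927. Step 2 — v_13(-199927) = 4 (factor: -199927 = −(13^4 · 7); the sign does not affect v_p). Step 3 — |x − y|_13 = 13^{-4} = 1/28561.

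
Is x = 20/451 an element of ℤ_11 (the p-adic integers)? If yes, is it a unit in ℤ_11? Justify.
x ∉ ℤ_11 (v_11(x) = -1 < 0)

ℤ_11 = {x ∈ ℚ_11 : v_11(x) ≥ 0} and ℤ_11^× = {x ∈ ℤ_11 : v_11(x) = 0}. Here v_11(20/451) = v_11(num) − v_11(den) = -1; compare against these criteria.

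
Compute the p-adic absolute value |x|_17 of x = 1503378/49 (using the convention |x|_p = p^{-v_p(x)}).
|1503378/49|_17 = 1/83521

Step 1 — compute v_17(x) by factoring powers of 17 out of the numerator and denominator: v_17(1503378/49) = 4. Step 2 — apply |x|_p = p^{-v_p(x)} = 17^{-4} = 1/83521.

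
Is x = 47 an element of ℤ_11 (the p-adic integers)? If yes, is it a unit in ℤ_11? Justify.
x ∈ ℤ_11^× (unit); v_11(x) = 0

ℤ_11 = {x ∈ ℚ_11 : v_11(x) ≥ 0} and ℤ_11^× = {x ∈ ℤ_11 : v_11(x) = 0}. Here v_11(47) = v_11(num) − v_11(den) = 0; compare against these criteria.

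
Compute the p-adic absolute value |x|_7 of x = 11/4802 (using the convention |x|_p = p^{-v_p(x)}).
|11/4802|_7 = 2401

Step 1 — compute v_7(x) by factoring powers of 7 out of the numerator and denominator: v_7(11/4802) = -4. Step 2 — apply |x|_p = p^{-v_p(x)} = 7^{4} = 2401.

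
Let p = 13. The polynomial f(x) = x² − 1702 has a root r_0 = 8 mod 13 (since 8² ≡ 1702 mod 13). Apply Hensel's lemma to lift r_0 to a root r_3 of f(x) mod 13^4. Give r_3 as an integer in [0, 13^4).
r_3 = 24045 (mod 28561)

Hensel's recurrence: r_{i+1} = r_i − f(r_i)·(f′(r_i))^{-1} mod 13^{i+2}, with f′(x) = 2x. Iterate:
  r_0 = 8 (mod 13)
  r_1 = 47 (mod 169)
  r_2 = 2075 (mod 2197)
  r_3 = 24045 (mod 28561)
Final: r_3 = 24045, and one checks f(r_3) ≡ 0 mod 13^4.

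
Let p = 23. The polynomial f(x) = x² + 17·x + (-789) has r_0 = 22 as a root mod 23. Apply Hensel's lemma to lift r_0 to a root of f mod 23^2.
r_1 = 229 (mod 529)

Hensel: r_{i+1} = r_i − f(r_i)·(f′(r_i))^{-1} mod 23^{i+2}, f′(x) = 2x + 17. Iterate:
  r_0 = 22 (mod 23)
  r_1 = 229 (mod 529)
Final: r = 229 satisfies f(r) ≡ 0 mod 23^2.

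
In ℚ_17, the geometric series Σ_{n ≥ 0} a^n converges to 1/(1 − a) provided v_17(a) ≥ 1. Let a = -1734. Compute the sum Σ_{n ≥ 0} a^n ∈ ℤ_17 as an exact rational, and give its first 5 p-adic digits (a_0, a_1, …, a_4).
Σ a^n = 1/(1 − a) = 1/1735;  first 5 digits = (1, 0, 11, 16, 1)

v_17(a) = 2 ≥ 1, so the series converges in ℤ_17 to 1/(1 − a) = 1/(1 − (-1734)) = 1/1735. Expand this rational in ℤ_17: compute digits iteratively via d_i = x_i mod 17, x_{i+1} = (x_i − d_i)/17. The first 5 digits are (1, 0, 11, 16, 1).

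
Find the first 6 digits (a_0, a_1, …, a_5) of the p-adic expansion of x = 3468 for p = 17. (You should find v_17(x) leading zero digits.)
(a_0, …, a_5) = (0, 0, 12, 0, 0, 0)

v_17(3468) = 2, so a_0 = ... = a_1 = 0. Factor out: x = 17^2 · u with u = 12 a unit in ℤ_17. Expand u iteratively via a_{v+i} = u_i mod 17, u_{i+1} = (u_i − a_{v+i})/17:
  u_0 = 12;  a_2 = 12;  u_1 = (u_0 − 12)/17 = 0
  u_1 = 0;  a_3 = 0;  u_2 = (u_1 − 0)/17 = 0
  u_2 = 0;  a_4 = 0;  u_3 = (u_2 − 0)/17 = 0
  u_3 = 0;  a_5 = 0;  u_4 = (u_3 − 0)/17 = 0
Digits: (0, 0, 12, 0, 0, 0).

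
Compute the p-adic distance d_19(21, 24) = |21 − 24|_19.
d_19(21, 24) = 1

Step 1 — x − y = 21 − 24 = -3. Step 2 — v_19(-3) = 0 (factor: -3 = −(19^0 · 3); the sign does not affect v_p). Step 3 — |x − y|_19 = 19^{0} = 1.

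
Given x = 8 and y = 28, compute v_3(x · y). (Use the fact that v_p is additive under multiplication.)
v_3(224) = 0

v_p(x) = 0 (factor: 8 = 3^0 · 8); v_p(y) = 0 (factor: 28 = 3^0 · 28). Additivity: v_p(xy) = v_p(x) + v_p(y) = 0 + 0 = 0. (Direct check: xy = 224 = 3^0 · (224).)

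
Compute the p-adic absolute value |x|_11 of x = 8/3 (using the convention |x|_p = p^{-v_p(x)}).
|8/3|_11 = 1

Step 1 — compute v_11(x) by factoring powers of 11 out of the numerator and denominator: v_11(8/3) = 0. Step 2 — apply |x|_p = p^{-v_p(x)} = 11^{0} = 1.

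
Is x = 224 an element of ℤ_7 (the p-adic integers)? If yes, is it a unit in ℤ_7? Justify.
x ∈ ℤ_7 but not a unit; v_7(x) = 1 > 0

ℤ_7 = {x ∈ ℚ_7 : v_7(x) ≥ 0} and ℤ_7^× = {x ∈ ℤ_7 : v_7(x) = 0}. Here v_7(224) = v_7(num) − v_7(den) = 1; compare against these criteria.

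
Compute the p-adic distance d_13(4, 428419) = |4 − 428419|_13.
d_13(4, 428419) = 1/28561

Step 1 — x − y = 4 − 428419 = -428415. Step 2 — v_13(-428415) = 4 (factor: -428415 = −(13^4 · 15); the sign does not affect v_p). Step 3 — |x − y|_13 = 13^{-4} = 1/28561.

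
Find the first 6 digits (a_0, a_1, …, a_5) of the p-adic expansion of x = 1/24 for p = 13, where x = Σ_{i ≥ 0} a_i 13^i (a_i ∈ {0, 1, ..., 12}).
(a_0, …, a_5) = (6, 12, 5, 12, 5, 12)

v_13(1/24) = 0 (numerator and denominator both coprime to 13), so x ∈ ℤ_13^×. Compute digits iteratively via a_i = x_i mod 13, x_{i+1} = (x_i − a_i)/13, with x_0 = x:
  x_0 = 1/24;  a_0 = 6;  x_1 = (x_0 − 6)/13 = -11/24
  x_1 = -11/24;  a_1 = 12;  x_2 = (x_1 − 12)/13 = -23/24
  x_2 = -23/24;  a_2 = 5;  x_3 = (x_2 − 5)/13 = -11/24
  x_3 = -11/24;  a_3 = 12;  x_4 = (x_3 − 12)/13 = -23/24
  x_4 = -23/24;  a_4 = 5;  x_5 = (x_4 − 5)/13 = -11/24
  x_5 = -11/24;  a_5 = 12;  x_6 = (x_5 − 12)/13 = -23/24
Digits: (6, 12, 5, 12, 5, 12).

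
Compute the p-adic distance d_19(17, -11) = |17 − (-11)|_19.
d_19(17, -11) = 1

Step 1 — x − y = 17 − (-11) = 28. Step 2 — v_19(28) = 0 (factor: 28 = (19^0 · 28); the sign does not affect v_p). Step 3 — |x − y|_19 = 19^{0} = 1.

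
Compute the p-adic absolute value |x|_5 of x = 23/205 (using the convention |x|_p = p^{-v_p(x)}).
|23/205|_5 = 5

Step 1 — compute v_5(x) by factoring powers of 5 out of the numerator and denominator: v_5(23/205) = -1. Step 2 — apply |x|_p = p^{-v_p(x)} = 5^{1} = 5.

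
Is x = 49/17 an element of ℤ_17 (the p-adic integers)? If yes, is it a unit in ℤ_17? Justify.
x ∉ ℤ_17 (v_17(x) = -1 < 0)

ℤ_17 = {x ∈ ℚ_17 : v_17(x) ≥ 0} and ℤ_17^× = {x ∈ ℤ_17 : v_17(x) = 0}. Here v_17(49/17) = v_17(num) − v_17(den) = -1; compare against these criteria.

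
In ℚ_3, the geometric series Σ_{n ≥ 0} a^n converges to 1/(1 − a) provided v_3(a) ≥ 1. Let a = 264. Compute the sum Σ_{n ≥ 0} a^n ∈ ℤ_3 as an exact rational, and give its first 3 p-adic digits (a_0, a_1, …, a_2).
Σ a^n = 1/(1 − a) = -1/263;  first 3 digits = (1, 1, 0)

v_3(a) = 1 ≥ 1, so the series converges in ℤ_3 to 1/(1 − a) = 1/(1 − 264) = -1/263. Expand this rational in ℤ_3: compute digits iteratively via d_i = x_i mod 3, x_{i+1} = (x_i − d_i)/3. The first 3 digits are (1, 1, 0).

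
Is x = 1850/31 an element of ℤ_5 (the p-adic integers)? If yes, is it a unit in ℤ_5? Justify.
x ∈ ℤ_5 but not a unit; v_5(x) = 2 > 0

ℤ_5 = {x ∈ ℚ_5 : v_5(x) ≥ 0} and ℤ_5^× = {x ∈ ℤ_5 : v_5(x) = 0}. Here v_5(1850/31) = v_5(num) − v_5(den) = 2; compare against these criteria.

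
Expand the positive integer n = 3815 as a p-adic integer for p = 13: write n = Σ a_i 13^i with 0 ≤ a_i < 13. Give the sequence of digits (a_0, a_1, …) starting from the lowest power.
(a_0, a_1, …) = (6, 7, 9, 1)

Repeated division by 13 gives the digits low-to-high: 3815 = 6 + 7·13^1 + 9·13^2 + 1·13^3. Digit sequence: (6, 7, 9, 1).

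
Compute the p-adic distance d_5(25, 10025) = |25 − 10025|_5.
d_5(25, 10025) = 1/625

Step 1 — x − y = 25 − 10025 = -10000. Step 2 — v_5(-10000) = 4 (factor: -10000 = −(5^4 · 16); the sign does not affect v_p). Step 3 — |x − y|_5 = 5^{-4} = 1/625.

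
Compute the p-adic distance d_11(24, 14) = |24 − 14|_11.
d_11(24, 14) = 1

Step 1 — x − y = 24 − 14 = 10. Step 2 — v_11(10) = 0 (factor: 10 = (11^0 · 10); the sign does not affect v_p). Step 3 — |x − y|_11 = 11^{0} = 1.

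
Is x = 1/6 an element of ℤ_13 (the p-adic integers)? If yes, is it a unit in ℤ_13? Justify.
x ∈ ℤ_13^× (unit); v_13(x) = 0

ℤ_13 = {x ∈ ℚ_13 : v_13(x) ≥ 0} and ℤ_13^× = {x ∈ ℤ_13 : v_13(x) = 0}. Here v_13(1/6) = v_13(num) − v_13(den) = 0; compare against these criteria.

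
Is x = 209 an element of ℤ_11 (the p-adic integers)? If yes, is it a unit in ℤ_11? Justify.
x ∈ ℤ_11 but not a unit; v_11(x) = 1 > 0

ℤ_11 = {x ∈ ℚ_11 : v_11(x) ≥ 0} and ℤ_11^× = {x ∈ ℤ_11 : v_11(x) = 0}. Here v_11(209) = v_11(num) − v_11(den) = 1; compare against these criteria.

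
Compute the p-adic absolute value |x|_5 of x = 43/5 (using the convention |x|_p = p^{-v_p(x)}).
|43/5|_5 = 5

Step 1 — compute v_5(x) by factoring powers of 5 out of the numerator and denominator: v_5(43/5) = -1. Step 2 — apply |x|_p = p^{-v_p(x)} = 5^{1} = 5.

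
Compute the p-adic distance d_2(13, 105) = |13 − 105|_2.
d_2(13, 105) = 1/4

Step 1 — x − y = 13 − 105 = -92. Step 2 — v_2(-92) = 2 (factor: -92 = −(2^2 · 23); the sign does not affect v_p). Step 3 — |x − y|_2 = 2^{-2} = 1/4.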